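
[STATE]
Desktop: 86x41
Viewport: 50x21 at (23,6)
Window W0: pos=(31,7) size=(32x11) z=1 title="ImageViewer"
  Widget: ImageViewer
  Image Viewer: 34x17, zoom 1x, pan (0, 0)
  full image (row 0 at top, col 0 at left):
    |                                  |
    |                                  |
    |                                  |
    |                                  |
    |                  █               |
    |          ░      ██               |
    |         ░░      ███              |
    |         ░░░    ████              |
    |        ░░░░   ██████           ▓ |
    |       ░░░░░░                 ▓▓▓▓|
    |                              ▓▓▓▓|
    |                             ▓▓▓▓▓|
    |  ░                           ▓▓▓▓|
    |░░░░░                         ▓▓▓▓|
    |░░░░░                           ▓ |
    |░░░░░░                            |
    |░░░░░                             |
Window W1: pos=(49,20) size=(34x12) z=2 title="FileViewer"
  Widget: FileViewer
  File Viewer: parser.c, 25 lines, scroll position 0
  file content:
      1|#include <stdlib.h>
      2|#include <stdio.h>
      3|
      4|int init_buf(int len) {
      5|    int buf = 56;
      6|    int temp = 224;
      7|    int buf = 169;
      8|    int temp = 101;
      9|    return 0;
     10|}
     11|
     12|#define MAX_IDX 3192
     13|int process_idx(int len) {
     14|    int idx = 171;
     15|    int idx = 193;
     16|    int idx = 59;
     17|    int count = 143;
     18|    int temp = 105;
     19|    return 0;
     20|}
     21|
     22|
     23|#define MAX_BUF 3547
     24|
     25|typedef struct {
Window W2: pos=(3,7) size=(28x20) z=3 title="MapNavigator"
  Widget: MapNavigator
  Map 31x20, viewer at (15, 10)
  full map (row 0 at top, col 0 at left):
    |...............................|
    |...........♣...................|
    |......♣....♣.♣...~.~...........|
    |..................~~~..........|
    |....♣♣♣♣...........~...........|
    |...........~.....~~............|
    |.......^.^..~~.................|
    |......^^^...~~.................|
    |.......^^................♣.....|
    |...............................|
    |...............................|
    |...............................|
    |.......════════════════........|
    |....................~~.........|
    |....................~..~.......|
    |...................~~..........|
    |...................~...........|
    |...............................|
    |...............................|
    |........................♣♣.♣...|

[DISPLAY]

                                                  
━━━━━━━┓┏━━━━━━━━━━━━━━━━━━━━━━━━━━━━━━┓          
       ┃┃ ImageViewer                  ┃          
───────┨┠──────────────────────────────┨          
.......┃┃                              ┃          
.......┃┃                              ┃          
.......┃┃                              ┃          
.......┃┃                              ┃          
.......┃┃                  █           ┃          
.......┃┃          ░      ██           ┃          
....♣..┃┃         ░░      ███          ┃          
.......┃┗━━━━━━━━━━━━━━━━━━━━━━━━━━━━━━┛          
.......┃                                          
.......┃                                          
══.....┃                  ┏━━━━━━━━━━━━━━━━━━━━━━━
~......┃                  ┃ FileViewer            
..~....┃                  ┠───────────────────────
.......┃                  ┃#include <stdlib.h>    
.......┃                  ┃#include <stdio.h>     
.......┃                  ┃                       
━━━━━━━┛                  ┃int init_buf(int len) {


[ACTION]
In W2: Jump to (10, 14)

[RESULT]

                                                  
━━━━━━━┓┏━━━━━━━━━━━━━━━━━━━━━━━━━━━━━━┓          
       ┃┃ ImageViewer                  ┃          
───────┨┠──────────────────────────────┨          
.......┃┃                              ┃          
.......┃┃                              ┃          
.......┃┃                              ┃          
.......┃┃                              ┃          
.......┃┃                  █           ┃          
.......┃┃          ░      ██           ┃          
═══════┃┃         ░░      ███          ┃          
....~~.┃┗━━━━━━━━━━━━━━━━━━━━━━━━━━━━━━┛          
....~..┃                                          
...~~..┃                                          
...~...┃                  ┏━━━━━━━━━━━━━━━━━━━━━━━
.......┃                  ┃ FileViewer            
.......┃                  ┠───────────────────────
.......┃                  ┃#include <stdlib.h>    
       ┃                  ┃#include <stdio.h>     
       ┃                  ┃                       
━━━━━━━┛                  ┃int init_buf(int len) {


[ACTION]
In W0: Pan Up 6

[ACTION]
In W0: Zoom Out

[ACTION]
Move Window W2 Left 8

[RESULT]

                                                  
━━━━┓   ┏━━━━━━━━━━━━━━━━━━━━━━━━━━━━━━┓          
    ┃   ┃ ImageViewer                  ┃          
────┨   ┠──────────────────────────────┨          
....┃   ┃                              ┃          
....┃   ┃                              ┃          
....┃   ┃                              ┃          
....┃   ┃                              ┃          
....┃   ┃                  █           ┃          
....┃   ┃          ░      ██           ┃          
════┃   ┃         ░░      ███          ┃          
.~~.┃   ┗━━━━━━━━━━━━━━━━━━━━━━━━━━━━━━┛          
.~..┃                                             
~~..┃                                             
~...┃                     ┏━━━━━━━━━━━━━━━━━━━━━━━
....┃                     ┃ FileViewer            
....┃                     ┠───────────────────────
....┃                     ┃#include <stdlib.h>    
    ┃                     ┃#include <stdio.h>     
    ┃                     ┃                       
━━━━┛                     ┃int init_buf(int len) {


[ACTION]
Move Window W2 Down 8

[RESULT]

                                                  
        ┏━━━━━━━━━━━━━━━━━━━━━━━━━━━━━━┓          
        ┃ ImageViewer                  ┃          
        ┠──────────────────────────────┨          
        ┃                              ┃          
        ┃                              ┃          
        ┃                              ┃          
        ┃                              ┃          
        ┃                  █           ┃          
━━━━┓   ┃          ░      ██           ┃          
    ┃   ┃         ░░      ███          ┃          
────┨   ┗━━━━━━━━━━━━━━━━━━━━━━━━━━━━━━┛          
....┃                                             
....┃                                             
....┃                     ┏━━━━━━━━━━━━━━━━━━━━━━━
....┃                     ┃ FileViewer            
....┃                     ┠───────────────────────
....┃                     ┃#include <stdlib.h>    
════┃                     ┃#include <stdio.h>     
.~~.┃                     ┃                       
.~..┃                     ┃int init_buf(int len) {


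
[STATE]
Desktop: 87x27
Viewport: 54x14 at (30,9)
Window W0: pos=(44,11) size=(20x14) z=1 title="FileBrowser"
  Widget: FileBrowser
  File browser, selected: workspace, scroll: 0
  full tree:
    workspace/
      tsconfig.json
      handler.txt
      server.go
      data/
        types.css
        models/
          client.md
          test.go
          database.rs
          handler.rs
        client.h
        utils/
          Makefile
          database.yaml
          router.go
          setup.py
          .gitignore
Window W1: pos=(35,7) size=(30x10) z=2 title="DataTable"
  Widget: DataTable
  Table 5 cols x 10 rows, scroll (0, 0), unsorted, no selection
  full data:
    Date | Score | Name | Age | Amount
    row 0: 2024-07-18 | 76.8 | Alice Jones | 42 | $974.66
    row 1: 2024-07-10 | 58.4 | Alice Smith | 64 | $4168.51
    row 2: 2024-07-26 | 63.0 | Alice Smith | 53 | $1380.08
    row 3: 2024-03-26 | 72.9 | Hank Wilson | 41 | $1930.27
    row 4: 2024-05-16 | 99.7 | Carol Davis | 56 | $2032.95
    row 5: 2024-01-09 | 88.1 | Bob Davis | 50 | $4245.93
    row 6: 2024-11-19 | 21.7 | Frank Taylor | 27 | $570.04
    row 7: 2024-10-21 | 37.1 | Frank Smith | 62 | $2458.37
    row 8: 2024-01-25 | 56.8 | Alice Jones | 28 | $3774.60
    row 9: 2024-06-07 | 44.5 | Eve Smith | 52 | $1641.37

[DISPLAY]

     ┠────────────────────────────┨                   
     ┃Date      │Score│Name       ┃                   
     ┃──────────┼─────┼───────────┃                   
     ┃2024-07-18│76.8 │Alice Jones┃                   
     ┃2024-07-10│58.4 │Alice Smith┃                   
     ┃2024-07-26│63.0 │Alice Smith┃                   
     ┃2024-03-26│72.9 │Hank Wilson┃                   
     ┗━━━━━━━━━━━━━━━━━━━━━━━━━━━━┛                   
              ┃    server.go     ┃                    
              ┃    [+] data/     ┃                    
              ┃                  ┃                    
              ┃                  ┃                    
              ┃                  ┃                    
              ┃                  ┃                    


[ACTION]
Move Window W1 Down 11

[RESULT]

                                                      
                                                      
              ┏━━━━━━━━━━━━━━━━━━┓                    
              ┃ FileBrowser      ┃                    
              ┠──────────────────┨                    
              ┃> [-] workspace/  ┃                    
              ┃    tsconfig.json ┃                    
              ┃    handler.txt   ┃                    
     ┏━━━━━━━━━━━━━━━━━━━━━━━━━━━━┓                   
     ┃ DataTable                  ┃                   
     ┠────────────────────────────┨                   
     ┃Date      │Score│Name       ┃                   
     ┃──────────┼─────┼───────────┃                   
     ┃2024-07-18│76.8 │Alice Jones┃                   


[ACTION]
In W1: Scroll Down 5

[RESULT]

                                                      
                                                      
              ┏━━━━━━━━━━━━━━━━━━┓                    
              ┃ FileBrowser      ┃                    
              ┠──────────────────┨                    
              ┃> [-] workspace/  ┃                    
              ┃    tsconfig.json ┃                    
              ┃    handler.txt   ┃                    
     ┏━━━━━━━━━━━━━━━━━━━━━━━━━━━━┓                   
     ┃ DataTable                  ┃                   
     ┠────────────────────────────┨                   
     ┃Date      │Score│Name       ┃                   
     ┃──────────┼─────┼───────────┃                   
     ┃2024-01-09│88.1 │Bob Davis  ┃                   


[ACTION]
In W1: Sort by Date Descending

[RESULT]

                                                      
                                                      
              ┏━━━━━━━━━━━━━━━━━━┓                    
              ┃ FileBrowser      ┃                    
              ┠──────────────────┨                    
              ┃> [-] workspace/  ┃                    
              ┃    tsconfig.json ┃                    
              ┃    handler.txt   ┃                    
     ┏━━━━━━━━━━━━━━━━━━━━━━━━━━━━┓                   
     ┃ DataTable                  ┃                   
     ┠────────────────────────────┨                   
     ┃Date     ▼│Score│Name       ┃                   
     ┃──────────┼─────┼───────────┃                   
     ┃2024-06-07│44.5 │Eve Smith  ┃                   


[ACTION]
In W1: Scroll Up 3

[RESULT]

                                                      
                                                      
              ┏━━━━━━━━━━━━━━━━━━┓                    
              ┃ FileBrowser      ┃                    
              ┠──────────────────┨                    
              ┃> [-] workspace/  ┃                    
              ┃    tsconfig.json ┃                    
              ┃    handler.txt   ┃                    
     ┏━━━━━━━━━━━━━━━━━━━━━━━━━━━━┓                   
     ┃ DataTable                  ┃                   
     ┠────────────────────────────┨                   
     ┃Date     ▼│Score│Name       ┃                   
     ┃──────────┼─────┼───────────┃                   
     ┃2024-07-26│63.0 │Alice Smith┃                   


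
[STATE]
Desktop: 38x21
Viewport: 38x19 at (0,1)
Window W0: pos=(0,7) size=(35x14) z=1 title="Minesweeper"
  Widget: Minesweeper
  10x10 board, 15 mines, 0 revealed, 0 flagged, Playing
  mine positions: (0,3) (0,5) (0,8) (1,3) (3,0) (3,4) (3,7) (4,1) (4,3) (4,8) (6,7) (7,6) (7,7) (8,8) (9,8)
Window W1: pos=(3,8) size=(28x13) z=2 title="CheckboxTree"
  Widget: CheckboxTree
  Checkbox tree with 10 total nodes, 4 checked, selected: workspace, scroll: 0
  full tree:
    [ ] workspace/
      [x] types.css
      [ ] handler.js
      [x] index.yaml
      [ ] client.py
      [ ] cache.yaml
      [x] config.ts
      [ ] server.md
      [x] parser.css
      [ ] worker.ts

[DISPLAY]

                                      
                                      
                                      
                                      
                                      
                                      
┏━━━━━━━━━━━━━━━━━━━━━━━━━━━━━━━━━┓   
┃ M┏━━━━━━━━━━━━━━━━━━━━━━━━━━┓   ┃   
┠──┃ CheckboxTree             ┃───┨   
┃■■┠──────────────────────────┨   ┃   
┃■■┃>[-] workspace/           ┃   ┃   
┃■■┃   [x] types.css          ┃   ┃   
┃■■┃   [ ] handler.js         ┃   ┃   
┃■■┃   [x] index.yaml         ┃   ┃   
┃■■┃   [ ] client.py          ┃   ┃   
┃■■┃   [ ] cache.yaml         ┃   ┃   
┃■■┃   [x] config.ts          ┃   ┃   
┃■■┃   [ ] server.md          ┃   ┃   
┃■■┃   [x] parser.css         ┃   ┃   


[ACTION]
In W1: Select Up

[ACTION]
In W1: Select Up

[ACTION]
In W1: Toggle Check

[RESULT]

                                      
                                      
                                      
                                      
                                      
                                      
┏━━━━━━━━━━━━━━━━━━━━━━━━━━━━━━━━━┓   
┃ M┏━━━━━━━━━━━━━━━━━━━━━━━━━━┓   ┃   
┠──┃ CheckboxTree             ┃───┨   
┃■■┠──────────────────────────┨   ┃   
┃■■┃>[x] workspace/           ┃   ┃   
┃■■┃   [x] types.css          ┃   ┃   
┃■■┃   [x] handler.js         ┃   ┃   
┃■■┃   [x] index.yaml         ┃   ┃   
┃■■┃   [x] client.py          ┃   ┃   
┃■■┃   [x] cache.yaml         ┃   ┃   
┃■■┃   [x] config.ts          ┃   ┃   
┃■■┃   [x] server.md          ┃   ┃   
┃■■┃   [x] parser.css         ┃   ┃   


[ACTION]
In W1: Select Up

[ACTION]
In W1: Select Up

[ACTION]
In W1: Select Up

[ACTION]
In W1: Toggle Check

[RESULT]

                                      
                                      
                                      
                                      
                                      
                                      
┏━━━━━━━━━━━━━━━━━━━━━━━━━━━━━━━━━┓   
┃ M┏━━━━━━━━━━━━━━━━━━━━━━━━━━┓   ┃   
┠──┃ CheckboxTree             ┃───┨   
┃■■┠──────────────────────────┨   ┃   
┃■■┃>[ ] workspace/           ┃   ┃   
┃■■┃   [ ] types.css          ┃   ┃   
┃■■┃   [ ] handler.js         ┃   ┃   
┃■■┃   [ ] index.yaml         ┃   ┃   
┃■■┃   [ ] client.py          ┃   ┃   
┃■■┃   [ ] cache.yaml         ┃   ┃   
┃■■┃   [ ] config.ts          ┃   ┃   
┃■■┃   [ ] server.md          ┃   ┃   
┃■■┃   [ ] parser.css         ┃   ┃   


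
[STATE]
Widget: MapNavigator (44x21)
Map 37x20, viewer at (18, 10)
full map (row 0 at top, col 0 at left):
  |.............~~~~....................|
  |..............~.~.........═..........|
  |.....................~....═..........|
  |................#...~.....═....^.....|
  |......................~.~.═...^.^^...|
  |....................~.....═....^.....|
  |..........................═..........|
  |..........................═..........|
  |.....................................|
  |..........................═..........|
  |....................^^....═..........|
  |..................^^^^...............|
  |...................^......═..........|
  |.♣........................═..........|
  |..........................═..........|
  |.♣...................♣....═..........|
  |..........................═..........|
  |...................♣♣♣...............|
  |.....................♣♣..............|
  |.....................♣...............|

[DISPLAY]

    .............~~~~....................   
    ..............~.~.........═..........   
    .....................~....═..........   
    ................#...~.....═....^.....   
    ......................~.~.═...^.^^...   
    ....................~.....═....^.....   
    ..........................═..........   
    ..........................═..........   
    .....................................   
    ..........................═..........   
    ..................@.^^....═..........   
    ..................^^^^...............   
    ...................^......═..........   
    .♣........................═..........   
    ..........................═..........   
    .♣...................♣....═..........   
    ..........................═..........   
    ...................♣♣♣...............   
    .....................♣♣..............   
    .....................♣...............   
                                            


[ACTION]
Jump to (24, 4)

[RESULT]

                                            
                                            
                                            
                                            
                                            
                                            
...........~~~~....................         
............~.~.........═..........         
...................~....═..........         
..............#...~.....═....^.....         
....................~.@.═...^.^^...         
..................~.....═....^.....         
........................═..........         
........................═..........         
...................................         
........................═..........         
..................^^....═..........         
................^^^^...............         
.................^......═..........         
........................═..........         
........................═..........         


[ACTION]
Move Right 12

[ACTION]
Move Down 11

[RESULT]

......~.....═....^.....                     
............═..........                     
............═..........                     
.......................                     
............═..........                     
......^^....═..........                     
....^^^^...............                     
.....^......═..........                     
............═..........                     
............═..........                     
.......♣....═.........@                     
............═..........                     
.....♣♣♣...............                     
.......♣♣..............                     
.......♣...............                     
                                            
                                            
                                            
                                            
                                            
                                            


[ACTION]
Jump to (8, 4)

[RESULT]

                                            
                                            
                                            
                                            
                                            
                                            
              .............~~~~.............
              ..............~.~.........═...
              .....................~....═...
              ................#...~.....═...
              ........@.............~.~.═...
              ....................~.....═...
              ..........................═...
              ..........................═...
              ..............................
              ..........................═...
              ....................^^....═...
              ..................^^^^........
              ...................^......═...
              .♣........................═...
              ..........................═...


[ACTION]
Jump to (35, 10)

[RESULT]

~~~~....................                    
.~.~.........═..........                    
........~....═..........                    
...#...~.....═....^.....                    
.........~.~.═...^.^^...                    
.......~.....═....^.....                    
.............═..........                    
.............═..........                    
........................                    
.............═..........                    
.......^^....═........@.                    
.....^^^^...............                    
......^......═..........                    
.............═..........                    
.............═..........                    
........♣....═..........                    
.............═..........                    
......♣♣♣...............                    
........♣♣..............                    
........♣...............                    
                                            


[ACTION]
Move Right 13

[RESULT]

~~~....................                     
~.~.........═..........                     
.......~....═..........                     
..#...~.....═....^.....                     
........~.~.═...^.^^...                     
......~.....═....^.....                     
............═..........                     
............═..........                     
.......................                     
............═..........                     
......^^....═.........@                     
....^^^^...............                     
.....^......═..........                     
............═..........                     
............═..........                     
.......♣....═..........                     
............═..........                     
.....♣♣♣...............                     
.......♣♣..............                     
.......♣...............                     
                                            


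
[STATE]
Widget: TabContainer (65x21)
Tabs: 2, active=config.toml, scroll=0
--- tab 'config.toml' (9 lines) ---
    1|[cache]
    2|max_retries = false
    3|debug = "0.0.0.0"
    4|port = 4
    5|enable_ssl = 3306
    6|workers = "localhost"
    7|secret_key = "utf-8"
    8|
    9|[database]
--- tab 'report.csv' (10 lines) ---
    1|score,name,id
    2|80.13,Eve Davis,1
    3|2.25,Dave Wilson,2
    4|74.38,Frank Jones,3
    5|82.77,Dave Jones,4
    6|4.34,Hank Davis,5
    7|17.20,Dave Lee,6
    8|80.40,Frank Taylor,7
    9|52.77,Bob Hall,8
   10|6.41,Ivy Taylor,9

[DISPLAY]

[config.toml]│ report.csv                                        
─────────────────────────────────────────────────────────────────
[cache]                                                          
max_retries = false                                              
debug = "0.0.0.0"                                                
port = 4                                                         
enable_ssl = 3306                                                
workers = "localhost"                                            
secret_key = "utf-8"                                             
                                                                 
[database]                                                       
                                                                 
                                                                 
                                                                 
                                                                 
                                                                 
                                                                 
                                                                 
                                                                 
                                                                 
                                                                 


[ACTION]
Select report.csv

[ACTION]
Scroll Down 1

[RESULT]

 config.toml │[report.csv]                                       
─────────────────────────────────────────────────────────────────
80.13,Eve Davis,1                                                
2.25,Dave Wilson,2                                               
74.38,Frank Jones,3                                              
82.77,Dave Jones,4                                               
4.34,Hank Davis,5                                                
17.20,Dave Lee,6                                                 
80.40,Frank Taylor,7                                             
52.77,Bob Hall,8                                                 
6.41,Ivy Taylor,9                                                
                                                                 
                                                                 
                                                                 
                                                                 
                                                                 
                                                                 
                                                                 
                                                                 
                                                                 
                                                                 


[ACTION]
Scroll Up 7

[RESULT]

 config.toml │[report.csv]                                       
─────────────────────────────────────────────────────────────────
score,name,id                                                    
80.13,Eve Davis,1                                                
2.25,Dave Wilson,2                                               
74.38,Frank Jones,3                                              
82.77,Dave Jones,4                                               
4.34,Hank Davis,5                                                
17.20,Dave Lee,6                                                 
80.40,Frank Taylor,7                                             
52.77,Bob Hall,8                                                 
6.41,Ivy Taylor,9                                                
                                                                 
                                                                 
                                                                 
                                                                 
                                                                 
                                                                 
                                                                 
                                                                 
                                                                 


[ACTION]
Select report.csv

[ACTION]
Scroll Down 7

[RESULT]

 config.toml │[report.csv]                                       
─────────────────────────────────────────────────────────────────
80.40,Frank Taylor,7                                             
52.77,Bob Hall,8                                                 
6.41,Ivy Taylor,9                                                
                                                                 
                                                                 
                                                                 
                                                                 
                                                                 
                                                                 
                                                                 
                                                                 
                                                                 
                                                                 
                                                                 
                                                                 
                                                                 
                                                                 
                                                                 
                                                                 


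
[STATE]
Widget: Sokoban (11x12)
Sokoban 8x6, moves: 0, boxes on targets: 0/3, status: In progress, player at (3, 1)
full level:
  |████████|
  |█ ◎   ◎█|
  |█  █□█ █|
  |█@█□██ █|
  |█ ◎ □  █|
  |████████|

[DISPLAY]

████████   
█ ◎   ◎█   
█  █□█ █   
█@█□██ █   
█ ◎ □  █   
████████   
Moves: 0  0
           
           
           
           
           


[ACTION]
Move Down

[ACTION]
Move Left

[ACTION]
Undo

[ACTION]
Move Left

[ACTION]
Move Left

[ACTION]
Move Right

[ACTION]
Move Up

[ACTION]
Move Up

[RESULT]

████████   
█@◎   ◎█   
█  █□█ █   
█ █□██ █   
█ ◎ □  █   
████████   
Moves: 2  0
           
           
           
           
           


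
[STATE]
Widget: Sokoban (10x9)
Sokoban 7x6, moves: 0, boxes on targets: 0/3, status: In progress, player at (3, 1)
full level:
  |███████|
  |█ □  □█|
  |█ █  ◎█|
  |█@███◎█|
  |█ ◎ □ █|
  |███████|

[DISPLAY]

███████   
█ □  □█   
█ █  ◎█   
█@███◎█   
█ ◎ □ █   
███████   
Moves: 0  
          
          


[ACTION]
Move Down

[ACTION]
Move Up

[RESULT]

███████   
█ □  □█   
█ █  ◎█   
█@███◎█   
█ ◎ □ █   
███████   
Moves: 2  
          
          


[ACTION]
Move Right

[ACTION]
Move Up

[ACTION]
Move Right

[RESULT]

███████   
█ □  □█   
█@█  ◎█   
█ ███◎█   
█ ◎ □ █   
███████   
Moves: 3  
          
          


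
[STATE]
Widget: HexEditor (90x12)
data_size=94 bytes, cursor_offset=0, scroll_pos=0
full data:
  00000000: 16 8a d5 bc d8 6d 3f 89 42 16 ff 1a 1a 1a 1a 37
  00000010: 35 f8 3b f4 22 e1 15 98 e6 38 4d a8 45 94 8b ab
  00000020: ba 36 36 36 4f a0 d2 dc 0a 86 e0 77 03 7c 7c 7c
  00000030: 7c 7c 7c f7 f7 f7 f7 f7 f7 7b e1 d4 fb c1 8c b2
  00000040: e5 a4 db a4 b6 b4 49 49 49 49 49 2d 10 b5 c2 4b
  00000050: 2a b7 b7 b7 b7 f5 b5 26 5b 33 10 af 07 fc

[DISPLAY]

00000000  16 8a d5 bc d8 6d 3f 89  42 16 ff 1a 1a 1a 1a 37  |.....m?.B......7|            
00000010  35 f8 3b f4 22 e1 15 98  e6 38 4d a8 45 94 8b ab  |5.;."....8M.E...|            
00000020  ba 36 36 36 4f a0 d2 dc  0a 86 e0 77 03 7c 7c 7c  |.666O......w.||||            
00000030  7c 7c 7c f7 f7 f7 f7 f7  f7 7b e1 d4 fb c1 8c b2  ||||......{......|            
00000040  e5 a4 db a4 b6 b4 49 49  49 49 49 2d 10 b5 c2 4b  |......IIIII-...K|            
00000050  2a b7 b7 b7 b7 f5 b5 26  5b 33 10 af 07 fc        |*......&[3....  |            
                                                                                          
                                                                                          
                                                                                          
                                                                                          
                                                                                          
                                                                                          


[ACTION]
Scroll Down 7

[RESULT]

00000050  2a b7 b7 b7 b7 f5 b5 26  5b 33 10 af 07 fc        |*......&[3....  |            
                                                                                          
                                                                                          
                                                                                          
                                                                                          
                                                                                          
                                                                                          
                                                                                          
                                                                                          
                                                                                          
                                                                                          
                                                                                          


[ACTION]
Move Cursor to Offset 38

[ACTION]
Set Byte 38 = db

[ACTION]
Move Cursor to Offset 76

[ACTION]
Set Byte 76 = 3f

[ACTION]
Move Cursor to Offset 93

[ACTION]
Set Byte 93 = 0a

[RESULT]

00000050  2a b7 b7 b7 b7 f5 b5 26  5b 33 10 af 07 0A        |*......&[3....  |            
                                                                                          
                                                                                          
                                                                                          
                                                                                          
                                                                                          
                                                                                          
                                                                                          
                                                                                          
                                                                                          
                                                                                          
                                                                                          


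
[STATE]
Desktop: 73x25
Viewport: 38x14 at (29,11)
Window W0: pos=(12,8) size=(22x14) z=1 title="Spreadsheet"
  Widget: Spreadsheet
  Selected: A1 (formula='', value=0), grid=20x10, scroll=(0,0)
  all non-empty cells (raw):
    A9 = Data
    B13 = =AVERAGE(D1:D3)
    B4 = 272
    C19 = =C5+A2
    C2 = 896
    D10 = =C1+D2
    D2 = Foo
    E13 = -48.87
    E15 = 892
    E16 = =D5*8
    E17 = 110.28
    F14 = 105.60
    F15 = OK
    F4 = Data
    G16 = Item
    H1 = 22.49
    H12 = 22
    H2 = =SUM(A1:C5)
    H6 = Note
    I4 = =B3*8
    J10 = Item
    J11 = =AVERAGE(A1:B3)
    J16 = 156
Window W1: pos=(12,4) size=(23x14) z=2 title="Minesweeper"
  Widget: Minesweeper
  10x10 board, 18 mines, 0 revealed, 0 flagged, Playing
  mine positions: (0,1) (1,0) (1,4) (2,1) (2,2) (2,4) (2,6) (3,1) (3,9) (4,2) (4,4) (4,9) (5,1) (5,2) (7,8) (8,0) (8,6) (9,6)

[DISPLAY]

     ┃                                
     ┃                                
     ┃                                
     ┃                                
     ┃                                
     ┃                                
━━━━━┛                                
   0┃                                 
   0┃                                 
   0┃                                 
━━━━┛                                 
                                      
                                      
                                      


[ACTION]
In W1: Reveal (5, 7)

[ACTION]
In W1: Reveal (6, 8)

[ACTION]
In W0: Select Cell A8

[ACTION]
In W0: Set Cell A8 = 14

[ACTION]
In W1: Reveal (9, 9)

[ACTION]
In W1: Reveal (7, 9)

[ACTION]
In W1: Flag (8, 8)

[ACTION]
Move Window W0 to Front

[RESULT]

    ┃┃                                
    ┃┃                                
----┃┃                                
   0┃┃                                
   0┃┃                                
   0┃┃                                
 272┃┛                                
   0┃                                 
   0┃                                 
   0┃                                 
━━━━┛                                 
                                      
                                      
                                      
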